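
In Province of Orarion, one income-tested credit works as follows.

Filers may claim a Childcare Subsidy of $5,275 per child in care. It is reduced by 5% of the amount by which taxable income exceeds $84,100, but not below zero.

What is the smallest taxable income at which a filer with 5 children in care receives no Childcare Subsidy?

Full credit = 5 × $5,275 = $26,375.
The credit falls by 5% of each dollar above $84,100, so it reaches zero when the excess is $26,375 / 5% = $527,500: income = $84,100 + $527,500 = $611,600.

$611,600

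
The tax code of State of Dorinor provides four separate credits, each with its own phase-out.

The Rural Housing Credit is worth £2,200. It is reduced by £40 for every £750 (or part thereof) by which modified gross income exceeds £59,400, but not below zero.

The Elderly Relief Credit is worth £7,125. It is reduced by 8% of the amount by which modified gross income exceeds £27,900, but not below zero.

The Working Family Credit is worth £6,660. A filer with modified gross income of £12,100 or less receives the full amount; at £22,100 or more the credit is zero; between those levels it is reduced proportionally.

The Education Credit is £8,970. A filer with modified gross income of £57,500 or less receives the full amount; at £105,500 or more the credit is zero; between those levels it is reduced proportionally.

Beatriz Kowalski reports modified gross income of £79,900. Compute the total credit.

£8,829

Rural Housing Credit: income exceeds £59,400 by £20,500, which is 28 full-or-partial £750 increments; reduction = 28 × £40 = £1,120, leaving £1,080.
Elderly Relief Credit: 8% of the £52,000 excess over £27,900 is £4,160; credit = £7,125 − £4,160 = £2,965.
Working Family Credit: £79,900 is at or above £22,100, so the credit is £0.
Education Credit: £79,900 is £22,400 into a £48,000 phase-out range, leaving 25,600/48,000 of the credit: £8,970 × 25,600/48,000 = £4,784.
Total: £1,080 + £2,965 + £0 + £4,784 = £8,829.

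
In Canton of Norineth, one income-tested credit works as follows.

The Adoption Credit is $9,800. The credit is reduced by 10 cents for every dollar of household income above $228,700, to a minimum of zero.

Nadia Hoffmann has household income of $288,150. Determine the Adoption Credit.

Adoption Credit: 10% of the $59,450 excess over $228,700 is $5,945; credit = $9,800 − $5,945 = $3,855.

$3,855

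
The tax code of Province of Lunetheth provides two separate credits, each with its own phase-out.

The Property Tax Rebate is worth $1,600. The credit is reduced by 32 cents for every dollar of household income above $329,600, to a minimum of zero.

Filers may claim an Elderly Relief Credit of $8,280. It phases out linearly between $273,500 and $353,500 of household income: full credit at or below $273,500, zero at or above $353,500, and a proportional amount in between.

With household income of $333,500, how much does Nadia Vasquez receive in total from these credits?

$2,422

Property Tax Rebate: 32% of the $3,900 excess over $329,600 is $1,248; credit = $1,600 − $1,248 = $352.
Elderly Relief Credit: $333,500 is $60,000 into a $80,000 phase-out range, leaving 20,000/80,000 of the credit: $8,280 × 20,000/80,000 = $2,070.
Total: $352 + $2,070 = $2,422.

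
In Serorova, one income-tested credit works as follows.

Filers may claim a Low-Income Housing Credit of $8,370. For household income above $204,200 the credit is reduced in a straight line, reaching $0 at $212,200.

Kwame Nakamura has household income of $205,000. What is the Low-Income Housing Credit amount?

Low-Income Housing Credit: $205,000 is $800 into a $8,000 phase-out range, leaving 7,200/8,000 of the credit: $8,370 × 7,200/8,000 = $7,533.

$7,533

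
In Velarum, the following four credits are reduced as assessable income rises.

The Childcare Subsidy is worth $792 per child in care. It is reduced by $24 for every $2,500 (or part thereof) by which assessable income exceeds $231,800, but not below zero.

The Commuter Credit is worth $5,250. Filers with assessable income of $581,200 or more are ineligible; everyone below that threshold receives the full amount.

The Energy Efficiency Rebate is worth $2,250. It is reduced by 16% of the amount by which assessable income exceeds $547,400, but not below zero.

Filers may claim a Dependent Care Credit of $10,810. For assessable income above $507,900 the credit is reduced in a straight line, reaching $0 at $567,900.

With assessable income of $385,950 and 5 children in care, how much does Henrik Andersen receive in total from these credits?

$20,782

Childcare Subsidy: base = 5 × $792 = $3,960. income exceeds $231,800 by $154,150, which is 62 full-or-partial $2,500 increments; reduction = 62 × $24 = $1,488, leaving $2,472.
Commuter Credit: $385,950 is below the $581,200 cutoff, so the full $5,250 applies.
Energy Efficiency Rebate: $385,950 is at or below the $547,400 threshold, so the full $2,250 applies.
Dependent Care Credit: $385,950 is at or below the $507,900 threshold, so the full $10,810 applies.
Total: $2,472 + $5,250 + $2,250 + $10,810 = $20,782.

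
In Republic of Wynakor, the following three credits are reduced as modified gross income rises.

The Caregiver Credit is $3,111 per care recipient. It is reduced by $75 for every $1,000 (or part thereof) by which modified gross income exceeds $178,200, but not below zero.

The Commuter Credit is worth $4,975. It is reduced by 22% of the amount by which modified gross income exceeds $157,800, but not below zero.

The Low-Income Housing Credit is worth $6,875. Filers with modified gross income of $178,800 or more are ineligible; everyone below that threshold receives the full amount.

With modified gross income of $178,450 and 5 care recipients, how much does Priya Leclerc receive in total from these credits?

$22,787

Caregiver Credit: base = 5 × $3,111 = $15,555. income exceeds $178,200 by $250, which is 1 full-or-partial $1,000 increment; reduction = 1 × $75 = $75, leaving $15,480.
Commuter Credit: 22% of the $20,650 excess over $157,800 is $4,543; credit = $4,975 − $4,543 = $432.
Low-Income Housing Credit: $178,450 is below the $178,800 cutoff, so the full $6,875 applies.
Total: $15,480 + $432 + $6,875 = $22,787.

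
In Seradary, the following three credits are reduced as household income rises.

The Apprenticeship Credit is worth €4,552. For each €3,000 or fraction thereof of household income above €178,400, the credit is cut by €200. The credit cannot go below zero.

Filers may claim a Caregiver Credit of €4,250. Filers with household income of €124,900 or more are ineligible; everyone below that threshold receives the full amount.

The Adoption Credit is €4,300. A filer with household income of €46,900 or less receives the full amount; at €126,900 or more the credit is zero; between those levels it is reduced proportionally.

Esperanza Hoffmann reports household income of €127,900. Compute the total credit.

Apprenticeship Credit: €127,900 is at or below the €178,400 threshold, so the full €4,552 applies.
Caregiver Credit: €127,900 meets or exceeds the €124,900 cutoff, so the credit is €0.
Adoption Credit: €127,900 is at or above €126,900, so the credit is €0.
Total: €4,552 + €0 + €0 = €4,552.

€4,552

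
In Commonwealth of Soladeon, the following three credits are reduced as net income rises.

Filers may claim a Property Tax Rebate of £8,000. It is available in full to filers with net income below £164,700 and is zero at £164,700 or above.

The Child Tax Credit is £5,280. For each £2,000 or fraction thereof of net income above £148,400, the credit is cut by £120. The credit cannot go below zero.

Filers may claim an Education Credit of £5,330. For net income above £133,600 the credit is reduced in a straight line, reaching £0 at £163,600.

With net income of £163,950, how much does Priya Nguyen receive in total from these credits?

£12,320

Property Tax Rebate: £163,950 is below the £164,700 cutoff, so the full £8,000 applies.
Child Tax Credit: income exceeds £148,400 by £15,550, which is 8 full-or-partial £2,000 increments; reduction = 8 × £120 = £960, leaving £4,320.
Education Credit: £163,950 is at or above £163,600, so the credit is £0.
Total: £8,000 + £4,320 + £0 = £12,320.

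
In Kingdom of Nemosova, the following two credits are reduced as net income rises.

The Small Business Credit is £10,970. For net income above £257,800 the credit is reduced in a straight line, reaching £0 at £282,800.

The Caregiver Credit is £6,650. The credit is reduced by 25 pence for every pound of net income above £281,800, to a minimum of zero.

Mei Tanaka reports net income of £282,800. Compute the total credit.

£6,400

Small Business Credit: £282,800 is at or above £282,800, so the credit is £0.
Caregiver Credit: 25% of the £1,000 excess over £281,800 is £250; credit = £6,650 − £250 = £6,400.
Total: £0 + £6,400 = £6,400.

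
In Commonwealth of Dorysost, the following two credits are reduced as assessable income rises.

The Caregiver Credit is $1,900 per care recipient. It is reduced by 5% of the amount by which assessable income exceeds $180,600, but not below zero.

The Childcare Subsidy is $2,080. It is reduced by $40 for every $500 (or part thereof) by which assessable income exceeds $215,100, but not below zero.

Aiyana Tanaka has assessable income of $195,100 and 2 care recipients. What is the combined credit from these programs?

Caregiver Credit: base = 2 × $1,900 = $3,800. 5% of the $14,500 excess over $180,600 is $725; credit = $3,800 − $725 = $3,075.
Childcare Subsidy: $195,100 is at or below the $215,100 threshold, so the full $2,080 applies.
Total: $3,075 + $2,080 = $5,155.

$5,155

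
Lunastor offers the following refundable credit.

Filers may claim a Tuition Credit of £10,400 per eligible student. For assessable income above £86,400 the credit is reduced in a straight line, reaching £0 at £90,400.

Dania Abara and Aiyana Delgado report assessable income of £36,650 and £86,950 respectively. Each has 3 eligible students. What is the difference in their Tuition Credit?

Dania (£36,650): Tuition Credit: base = 3 × £10,400 = £31,200. £36,650 is at or below the £86,400 threshold, so the full £31,200 applies.
Aiyana (£86,950): Tuition Credit: base = 3 × £10,400 = £31,200. £86,950 is £550 into a £4,000 phase-out range, leaving 3,450/4,000 of the credit: £31,200 × 3,450/4,000 = £26,910.
Difference: |£31,200 − £26,910| = £4,290.

£4,290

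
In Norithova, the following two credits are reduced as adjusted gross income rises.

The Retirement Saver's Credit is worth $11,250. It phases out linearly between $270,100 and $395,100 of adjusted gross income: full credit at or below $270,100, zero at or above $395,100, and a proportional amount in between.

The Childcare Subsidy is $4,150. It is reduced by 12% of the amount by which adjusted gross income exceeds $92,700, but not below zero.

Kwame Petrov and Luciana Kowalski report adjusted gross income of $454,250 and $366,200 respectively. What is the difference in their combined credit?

$2,601

Kwame ($454,250): Retirement Saver's Credit: $454,250 is at or above $395,100, so the credit is $0. Childcare Subsidy: 12% of the $361,550 excess over $92,700 is $43,386 ≥ base, so the credit is $0. total $0 + $0 = $0
Luciana ($366,200): Retirement Saver's Credit: $366,200 is $96,100 into a $125,000 phase-out range, leaving 28,900/125,000 of the credit: $11,250 × 28,900/125,000 = $2,601. Childcare Subsidy: 12% of the $273,500 excess over $92,700 is $32,820 ≥ base, so the credit is $0. total $2,601 + $0 = $2,601
Difference: |$0 − $2,601| = $2,601.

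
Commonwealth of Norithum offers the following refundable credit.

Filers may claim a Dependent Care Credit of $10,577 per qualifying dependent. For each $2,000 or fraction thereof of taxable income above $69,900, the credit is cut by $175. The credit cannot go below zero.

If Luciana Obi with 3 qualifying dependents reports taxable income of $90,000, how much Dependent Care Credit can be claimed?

$29,806

Dependent Care Credit: base = 3 × $10,577 = $31,731. income exceeds $69,900 by $20,100, which is 11 full-or-partial $2,000 increments; reduction = 11 × $175 = $1,925, leaving $29,806.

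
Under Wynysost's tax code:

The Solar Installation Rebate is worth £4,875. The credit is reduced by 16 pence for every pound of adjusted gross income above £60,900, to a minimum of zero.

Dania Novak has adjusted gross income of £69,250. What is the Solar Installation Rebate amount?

Solar Installation Rebate: 16% of the £8,350 excess over £60,900 is £1,336; credit = £4,875 − £1,336 = £3,539.

£3,539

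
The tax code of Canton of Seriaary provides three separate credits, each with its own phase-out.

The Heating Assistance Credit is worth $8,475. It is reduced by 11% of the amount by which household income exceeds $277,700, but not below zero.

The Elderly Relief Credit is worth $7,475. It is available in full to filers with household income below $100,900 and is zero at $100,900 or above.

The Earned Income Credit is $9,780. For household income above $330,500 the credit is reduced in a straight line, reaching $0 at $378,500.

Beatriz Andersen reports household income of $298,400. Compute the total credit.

$15,978

Heating Assistance Credit: 11% of the $20,700 excess over $277,700 is $2,277; credit = $8,475 − $2,277 = $6,198.
Elderly Relief Credit: $298,400 meets or exceeds the $100,900 cutoff, so the credit is $0.
Earned Income Credit: $298,400 is at or below the $330,500 threshold, so the full $9,780 applies.
Total: $6,198 + $0 + $9,780 = $15,978.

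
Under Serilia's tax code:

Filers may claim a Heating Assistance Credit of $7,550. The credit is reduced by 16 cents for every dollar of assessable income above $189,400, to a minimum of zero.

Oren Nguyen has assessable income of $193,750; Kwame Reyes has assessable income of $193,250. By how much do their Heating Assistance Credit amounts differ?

$80

Oren ($193,750): Heating Assistance Credit: 16% of the $4,350 excess over $189,400 is $696; credit = $7,550 − $696 = $6,854.
Kwame ($193,250): Heating Assistance Credit: 16% of the $3,850 excess over $189,400 is $616; credit = $7,550 − $616 = $6,934.
Difference: |$6,854 − $6,934| = $80.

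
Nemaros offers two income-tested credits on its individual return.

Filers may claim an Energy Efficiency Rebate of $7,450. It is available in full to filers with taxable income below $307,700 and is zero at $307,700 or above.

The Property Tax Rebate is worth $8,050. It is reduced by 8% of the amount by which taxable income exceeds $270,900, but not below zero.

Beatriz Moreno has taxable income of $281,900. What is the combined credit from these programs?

Energy Efficiency Rebate: $281,900 is below the $307,700 cutoff, so the full $7,450 applies.
Property Tax Rebate: 8% of the $11,000 excess over $270,900 is $880; credit = $8,050 − $880 = $7,170.
Total: $7,450 + $7,170 = $14,620.

$14,620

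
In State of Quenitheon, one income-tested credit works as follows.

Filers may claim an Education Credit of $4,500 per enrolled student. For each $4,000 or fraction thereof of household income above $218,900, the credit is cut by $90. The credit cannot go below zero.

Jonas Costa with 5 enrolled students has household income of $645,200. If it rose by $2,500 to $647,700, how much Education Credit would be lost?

At $645,200 — base = 5 × $4,500 = $22,500. income exceeds $218,900 by $426,300, which is 107 full-or-partial $4,000 increments; reduction = 107 × $90 = $9,630, leaving $12,870.
At $647,700 — base = 5 × $4,500 = $22,500. income exceeds $218,900 by $428,800, which is 108 full-or-partial $4,000 increments; reduction = 108 × $90 = $9,720, leaving $12,780.
Lost: $12,870 − $12,780 = $90.

$90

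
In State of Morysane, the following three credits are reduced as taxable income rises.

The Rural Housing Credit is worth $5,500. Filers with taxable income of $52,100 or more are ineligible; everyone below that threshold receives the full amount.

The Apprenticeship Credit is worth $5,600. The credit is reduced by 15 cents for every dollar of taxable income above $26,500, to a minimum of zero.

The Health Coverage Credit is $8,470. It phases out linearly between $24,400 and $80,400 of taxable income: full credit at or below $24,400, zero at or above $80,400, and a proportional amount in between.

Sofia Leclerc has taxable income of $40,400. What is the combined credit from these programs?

$15,065

Rural Housing Credit: $40,400 is below the $52,100 cutoff, so the full $5,500 applies.
Apprenticeship Credit: 15% of the $13,900 excess over $26,500 is $2,085; credit = $5,600 − $2,085 = $3,515.
Health Coverage Credit: $40,400 is $16,000 into a $56,000 phase-out range, leaving 40,000/56,000 of the credit: $8,470 × 40,000/56,000 = $6,050.
Total: $5,500 + $3,515 + $6,050 = $15,065.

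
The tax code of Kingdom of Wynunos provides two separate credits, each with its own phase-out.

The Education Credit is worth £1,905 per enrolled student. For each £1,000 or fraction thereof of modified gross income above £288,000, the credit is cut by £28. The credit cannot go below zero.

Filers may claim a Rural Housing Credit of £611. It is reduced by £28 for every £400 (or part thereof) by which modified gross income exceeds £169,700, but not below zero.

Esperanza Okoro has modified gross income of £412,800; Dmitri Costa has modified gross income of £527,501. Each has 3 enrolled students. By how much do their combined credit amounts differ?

£2,215

Esperanza (£412,800): Education Credit: base = 3 × £1,905 = £5,715. income exceeds £288,000 by £124,800, which is 125 full-or-partial £1,000 increments; reduction = 125 × £28 = £3,500, leaving £2,215. Rural Housing Credit: income exceeds £169,700 by £243,100 → 608 increments × £28 = £17,024 ≥ base, so the credit is £0. total £2,215 + £0 = £2,215
Dmitri (£527,501): Education Credit: base = 3 × £1,905 = £5,715. income exceeds £288,000 by £239,501 → 240 increments × £28 = £6,720 ≥ base, so the credit is £0. Rural Housing Credit: income exceeds £169,700 by £357,801 → 895 increments × £28 = £25,060 ≥ base, so the credit is £0. total £0 + £0 = £0
Difference: |£2,215 − £0| = £2,215.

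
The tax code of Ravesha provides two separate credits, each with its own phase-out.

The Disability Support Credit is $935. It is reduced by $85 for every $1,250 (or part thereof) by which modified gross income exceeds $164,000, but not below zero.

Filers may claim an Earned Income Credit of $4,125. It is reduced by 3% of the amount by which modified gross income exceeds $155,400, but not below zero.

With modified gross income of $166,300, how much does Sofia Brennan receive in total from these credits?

Disability Support Credit: income exceeds $164,000 by $2,300, which is 2 full-or-partial $1,250 increments; reduction = 2 × $85 = $170, leaving $765.
Earned Income Credit: 3% of the $10,900 excess over $155,400 is $327; credit = $4,125 − $327 = $3,798.
Total: $765 + $3,798 = $4,563.

$4,563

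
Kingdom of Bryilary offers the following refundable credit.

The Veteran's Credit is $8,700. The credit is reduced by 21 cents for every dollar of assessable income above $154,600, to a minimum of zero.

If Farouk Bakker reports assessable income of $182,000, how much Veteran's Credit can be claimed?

Veteran's Credit: 21% of the $27,400 excess over $154,600 is $5,754; credit = $8,700 − $5,754 = $2,946.

$2,946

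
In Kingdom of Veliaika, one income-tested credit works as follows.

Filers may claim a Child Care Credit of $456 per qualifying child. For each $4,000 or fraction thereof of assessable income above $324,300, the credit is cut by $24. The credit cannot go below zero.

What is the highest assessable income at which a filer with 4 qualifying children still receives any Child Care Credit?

$624,300

Full credit = 4 × $456 = $1,824.
After 75 increments the reduction is 75 × $24 = $1,800, leaving $24; one more increment wipes it out. Increment 75 ends at excess 75 × $4,000 = $300,000, so the highest qualifying income is $324,300 + $300,000 = $624,300.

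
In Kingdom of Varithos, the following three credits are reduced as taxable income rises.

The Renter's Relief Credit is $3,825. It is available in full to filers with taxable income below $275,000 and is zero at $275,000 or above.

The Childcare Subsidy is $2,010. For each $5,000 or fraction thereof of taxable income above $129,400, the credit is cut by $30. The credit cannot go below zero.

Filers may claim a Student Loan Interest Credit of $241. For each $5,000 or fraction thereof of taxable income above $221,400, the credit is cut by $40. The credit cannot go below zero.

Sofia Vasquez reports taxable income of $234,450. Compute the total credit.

Renter's Relief Credit: $234,450 is below the $275,000 cutoff, so the full $3,825 applies.
Childcare Subsidy: income exceeds $129,400 by $105,050, which is 22 full-or-partial $5,000 increments; reduction = 22 × $30 = $660, leaving $1,350.
Student Loan Interest Credit: income exceeds $221,400 by $13,050, which is 3 full-or-partial $5,000 increments; reduction = 3 × $40 = $120, leaving $121.
Total: $3,825 + $1,350 + $121 = $5,296.

$5,296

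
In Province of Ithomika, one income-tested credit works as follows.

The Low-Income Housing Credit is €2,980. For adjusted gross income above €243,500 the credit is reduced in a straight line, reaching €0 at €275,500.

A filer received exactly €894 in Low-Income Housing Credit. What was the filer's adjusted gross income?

€894 is 894/2,980 of the full €2,980, so 2,086/2,980 of the €32,000 range has been used: income = €243,500 + €32,000 × 2,086/2,980 = €265,900.

€265,900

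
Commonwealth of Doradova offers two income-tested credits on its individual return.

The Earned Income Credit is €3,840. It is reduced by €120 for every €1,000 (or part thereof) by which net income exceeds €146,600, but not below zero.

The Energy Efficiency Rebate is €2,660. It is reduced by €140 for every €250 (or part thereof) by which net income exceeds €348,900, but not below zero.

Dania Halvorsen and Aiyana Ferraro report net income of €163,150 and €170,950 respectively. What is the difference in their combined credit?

Dania (€163,150): Earned Income Credit: income exceeds €146,600 by €16,550, which is 17 full-or-partial €1,000 increments; reduction = 17 × €120 = €2,040, leaving €1,800. Energy Efficiency Rebate: €163,150 is at or below the €348,900 threshold, so the full €2,660 applies. total €1,800 + €2,660 = €4,460
Aiyana (€170,950): Earned Income Credit: income exceeds €146,600 by €24,350, which is 25 full-or-partial €1,000 increments; reduction = 25 × €120 = €3,000, leaving €840. Energy Efficiency Rebate: €170,950 is at or below the €348,900 threshold, so the full €2,660 applies. total €840 + €2,660 = €3,500
Difference: |€4,460 − €3,500| = €960.

€960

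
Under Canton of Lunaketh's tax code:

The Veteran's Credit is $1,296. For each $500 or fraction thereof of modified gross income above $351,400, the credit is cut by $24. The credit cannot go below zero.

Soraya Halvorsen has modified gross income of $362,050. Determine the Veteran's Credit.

$768

Veteran's Credit: income exceeds $351,400 by $10,650, which is 22 full-or-partial $500 increments; reduction = 22 × $24 = $528, leaving $768.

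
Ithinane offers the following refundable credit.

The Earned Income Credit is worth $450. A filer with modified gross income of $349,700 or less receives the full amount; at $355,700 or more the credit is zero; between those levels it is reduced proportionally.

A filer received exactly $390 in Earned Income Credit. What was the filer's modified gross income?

$350,500

$390 is 390/450 of the full $450, so 60/450 of the $6,000 range has been used: income = $349,700 + $6,000 × 60/450 = $350,500.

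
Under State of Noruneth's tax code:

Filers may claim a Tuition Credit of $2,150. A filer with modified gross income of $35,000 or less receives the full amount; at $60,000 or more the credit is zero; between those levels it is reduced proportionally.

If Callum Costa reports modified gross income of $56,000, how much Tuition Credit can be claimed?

$344

Tuition Credit: $56,000 is $21,000 into a $25,000 phase-out range, leaving 4,000/25,000 of the credit: $2,150 × 4,000/25,000 = $344.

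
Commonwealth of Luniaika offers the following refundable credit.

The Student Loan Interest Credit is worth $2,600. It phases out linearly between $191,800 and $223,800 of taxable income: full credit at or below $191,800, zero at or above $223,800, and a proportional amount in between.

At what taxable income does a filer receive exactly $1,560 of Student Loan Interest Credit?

$1,560 is 1,560/2,600 of the full $2,600, so 1,040/2,600 of the $32,000 range has been used: income = $191,800 + $32,000 × 1,040/2,600 = $204,600.

$204,600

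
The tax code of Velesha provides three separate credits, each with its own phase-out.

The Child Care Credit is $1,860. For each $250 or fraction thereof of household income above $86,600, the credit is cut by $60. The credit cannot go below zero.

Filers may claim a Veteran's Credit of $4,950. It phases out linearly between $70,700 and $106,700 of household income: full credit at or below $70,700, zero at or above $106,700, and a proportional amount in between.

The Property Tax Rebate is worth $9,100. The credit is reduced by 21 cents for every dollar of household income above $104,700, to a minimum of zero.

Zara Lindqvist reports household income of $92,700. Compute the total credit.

Child Care Credit: income exceeds $86,600 by $6,100, which is 25 full-or-partial $250 increments; reduction = 25 × $60 = $1,500, leaving $360.
Veteran's Credit: $92,700 is $22,000 into a $36,000 phase-out range, leaving 14,000/36,000 of the credit: $4,950 × 14,000/36,000 = $1,925.
Property Tax Rebate: $92,700 is at or below the $104,700 threshold, so the full $9,100 applies.
Total: $360 + $1,925 + $9,100 = $11,385.

$11,385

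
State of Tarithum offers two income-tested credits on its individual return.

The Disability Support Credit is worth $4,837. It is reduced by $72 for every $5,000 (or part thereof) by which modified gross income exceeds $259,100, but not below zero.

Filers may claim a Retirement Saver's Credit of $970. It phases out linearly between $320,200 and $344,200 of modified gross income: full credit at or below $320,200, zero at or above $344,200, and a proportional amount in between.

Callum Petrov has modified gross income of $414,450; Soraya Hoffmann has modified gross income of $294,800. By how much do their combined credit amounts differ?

$2,698

Callum ($414,450): Disability Support Credit: income exceeds $259,100 by $155,350, which is 32 full-or-partial $5,000 increments; reduction = 32 × $72 = $2,304, leaving $2,533. Retirement Saver's Credit: $414,450 is at or above $344,200, so the credit is $0. total $2,533 + $0 = $2,533
Soraya ($294,800): Disability Support Credit: income exceeds $259,100 by $35,700, which is 8 full-or-partial $5,000 increments; reduction = 8 × $72 = $576, leaving $4,261. Retirement Saver's Credit: $294,800 is at or below the $320,200 threshold, so the full $970 applies. total $4,261 + $970 = $5,231
Difference: |$2,533 − $5,231| = $2,698.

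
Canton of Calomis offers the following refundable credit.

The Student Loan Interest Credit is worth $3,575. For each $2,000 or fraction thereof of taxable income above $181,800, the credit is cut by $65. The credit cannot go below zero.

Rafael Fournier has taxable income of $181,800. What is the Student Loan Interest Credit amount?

Student Loan Interest Credit: $181,800 is at or below the $181,800 threshold, so the full $3,575 applies.

$3,575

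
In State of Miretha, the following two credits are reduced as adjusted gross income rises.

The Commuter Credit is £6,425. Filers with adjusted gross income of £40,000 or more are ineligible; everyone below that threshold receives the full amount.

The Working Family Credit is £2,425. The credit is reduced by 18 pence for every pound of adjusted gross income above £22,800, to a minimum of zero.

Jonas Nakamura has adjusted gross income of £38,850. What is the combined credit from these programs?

Commuter Credit: £38,850 is below the £40,000 cutoff, so the full £6,425 applies.
Working Family Credit: 18% of the £16,050 excess over £22,800 is £2,889 ≥ base, so the credit is £0.
Total: £6,425 + £0 = £6,425.

£6,425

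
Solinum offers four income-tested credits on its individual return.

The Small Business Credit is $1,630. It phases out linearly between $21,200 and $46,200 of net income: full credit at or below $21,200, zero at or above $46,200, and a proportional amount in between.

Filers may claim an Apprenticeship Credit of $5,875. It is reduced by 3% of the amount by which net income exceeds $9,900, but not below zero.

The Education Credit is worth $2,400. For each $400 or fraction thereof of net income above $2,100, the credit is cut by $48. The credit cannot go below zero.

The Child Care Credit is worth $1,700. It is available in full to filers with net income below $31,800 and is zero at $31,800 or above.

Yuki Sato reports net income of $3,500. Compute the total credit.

$11,413

Small Business Credit: $3,500 is at or below the $21,200 threshold, so the full $1,630 applies.
Apprenticeship Credit: $3,500 is at or below the $9,900 threshold, so the full $5,875 applies.
Education Credit: income exceeds $2,100 by $1,400, which is 4 full-or-partial $400 increments; reduction = 4 × $48 = $192, leaving $2,208.
Child Care Credit: $3,500 is below the $31,800 cutoff, so the full $1,700 applies.
Total: $1,630 + $5,875 + $2,208 + $1,700 = $11,413.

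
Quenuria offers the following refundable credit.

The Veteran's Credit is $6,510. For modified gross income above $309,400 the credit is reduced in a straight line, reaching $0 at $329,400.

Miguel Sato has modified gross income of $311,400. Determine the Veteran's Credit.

$5,859

Veteran's Credit: $311,400 is $2,000 into a $20,000 phase-out range, leaving 18,000/20,000 of the credit: $6,510 × 18,000/20,000 = $5,859.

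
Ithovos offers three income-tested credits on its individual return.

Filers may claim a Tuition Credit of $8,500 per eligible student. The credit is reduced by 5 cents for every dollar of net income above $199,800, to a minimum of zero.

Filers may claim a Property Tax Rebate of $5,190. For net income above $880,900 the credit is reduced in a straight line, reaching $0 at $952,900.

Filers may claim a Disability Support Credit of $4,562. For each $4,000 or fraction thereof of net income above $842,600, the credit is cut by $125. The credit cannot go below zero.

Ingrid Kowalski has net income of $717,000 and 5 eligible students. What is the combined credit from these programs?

Tuition Credit: base = 5 × $8,500 = $42,500. 5% of the $517,200 excess over $199,800 is $25,860; credit = $42,500 − $25,860 = $16,640.
Property Tax Rebate: $717,000 is at or below the $880,900 threshold, so the full $5,190 applies.
Disability Support Credit: $717,000 is at or below the $842,600 threshold, so the full $4,562 applies.
Total: $16,640 + $5,190 + $4,562 = $26,392.

$26,392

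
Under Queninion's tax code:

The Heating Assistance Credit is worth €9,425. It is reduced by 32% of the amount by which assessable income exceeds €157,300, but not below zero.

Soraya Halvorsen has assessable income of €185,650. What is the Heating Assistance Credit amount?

Heating Assistance Credit: 32% of the €28,350 excess over €157,300 is €9,072; credit = €9,425 − €9,072 = €353.

€353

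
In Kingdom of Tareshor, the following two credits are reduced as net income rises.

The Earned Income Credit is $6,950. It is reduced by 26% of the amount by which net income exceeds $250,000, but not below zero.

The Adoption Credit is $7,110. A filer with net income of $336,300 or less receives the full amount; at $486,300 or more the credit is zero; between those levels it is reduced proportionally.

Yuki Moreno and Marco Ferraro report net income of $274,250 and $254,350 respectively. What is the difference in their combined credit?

$5,174

Yuki ($274,250): Earned Income Credit: 26% of the $24,250 excess over $250,000 is $6,305; credit = $6,950 − $6,305 = $645. Adoption Credit: $274,250 is at or below the $336,300 threshold, so the full $7,110 applies. total $645 + $7,110 = $7,755
Marco ($254,350): Earned Income Credit: 26% of the $4,350 excess over $250,000 is $1,131; credit = $6,950 − $1,131 = $5,819. Adoption Credit: $254,350 is at or below the $336,300 threshold, so the full $7,110 applies. total $5,819 + $7,110 = $12,929
Difference: |$7,755 − $12,929| = $5,174.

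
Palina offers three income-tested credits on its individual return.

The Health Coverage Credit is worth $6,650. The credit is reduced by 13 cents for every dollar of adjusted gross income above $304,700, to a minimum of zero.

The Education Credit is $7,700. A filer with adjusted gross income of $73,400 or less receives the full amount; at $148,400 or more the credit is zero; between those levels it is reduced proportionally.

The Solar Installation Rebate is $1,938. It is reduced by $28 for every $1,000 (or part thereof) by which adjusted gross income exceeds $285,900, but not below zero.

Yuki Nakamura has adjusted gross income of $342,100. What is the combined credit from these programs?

$2,130

Health Coverage Credit: 13% of the $37,400 excess over $304,700 is $4,862; credit = $6,650 − $4,862 = $1,788.
Education Credit: $342,100 is at or above $148,400, so the credit is $0.
Solar Installation Rebate: income exceeds $285,900 by $56,200, which is 57 full-or-partial $1,000 increments; reduction = 57 × $28 = $1,596, leaving $342.
Total: $1,788 + $0 + $342 = $2,130.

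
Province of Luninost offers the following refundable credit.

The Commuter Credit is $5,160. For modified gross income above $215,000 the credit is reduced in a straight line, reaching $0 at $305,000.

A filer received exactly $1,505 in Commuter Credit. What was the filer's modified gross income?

$278,750

$1,505 is 1,505/5,160 of the full $5,160, so 3,655/5,160 of the $90,000 range has been used: income = $215,000 + $90,000 × 3,655/5,160 = $278,750.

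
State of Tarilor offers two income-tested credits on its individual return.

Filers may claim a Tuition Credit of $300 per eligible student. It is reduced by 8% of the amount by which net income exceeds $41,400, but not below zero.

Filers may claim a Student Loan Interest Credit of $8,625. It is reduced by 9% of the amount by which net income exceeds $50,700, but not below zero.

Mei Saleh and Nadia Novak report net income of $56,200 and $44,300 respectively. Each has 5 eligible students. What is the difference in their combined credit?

Mei ($56,200): Tuition Credit: base = 5 × $300 = $1,500. 8% of the $14,800 excess over $41,400 is $1,184; credit = $1,500 − $1,184 = $316. Student Loan Interest Credit: 9% of the $5,500 excess over $50,700 is $495; credit = $8,625 − $495 = $8,130. total $316 + $8,130 = $8,446
Nadia ($44,300): Tuition Credit: base = 5 × $300 = $1,500. 8% of the $2,900 excess over $41,400 is $232; credit = $1,500 − $232 = $1,268. Student Loan Interest Credit: $44,300 is at or below the $50,700 threshold, so the full $8,625 applies. total $1,268 + $8,625 = $9,893
Difference: |$8,446 − $9,893| = $1,447.

$1,447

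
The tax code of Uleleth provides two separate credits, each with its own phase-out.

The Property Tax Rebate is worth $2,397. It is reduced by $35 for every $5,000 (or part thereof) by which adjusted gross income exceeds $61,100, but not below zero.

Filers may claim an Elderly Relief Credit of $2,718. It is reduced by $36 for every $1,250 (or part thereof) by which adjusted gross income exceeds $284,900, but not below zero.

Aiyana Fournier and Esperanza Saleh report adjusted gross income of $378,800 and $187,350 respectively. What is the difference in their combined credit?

Aiyana ($378,800): Property Tax Rebate: income exceeds $61,100 by $317,700, which is 64 full-or-partial $5,000 increments; reduction = 64 × $35 = $2,240, leaving $157. Elderly Relief Credit: income exceeds $284,900 by $93,900 → 76 increments × $36 = $2,736 ≥ base, so the credit is $0. total $157 + $0 = $157
Esperanza ($187,350): Property Tax Rebate: income exceeds $61,100 by $126,250, which is 26 full-or-partial $5,000 increments; reduction = 26 × $35 = $910, leaving $1,487. Elderly Relief Credit: $187,350 is at or below the $284,900 threshold, so the full $2,718 applies. total $1,487 + $2,718 = $4,205
Difference: |$157 − $4,205| = $4,048.

$4,048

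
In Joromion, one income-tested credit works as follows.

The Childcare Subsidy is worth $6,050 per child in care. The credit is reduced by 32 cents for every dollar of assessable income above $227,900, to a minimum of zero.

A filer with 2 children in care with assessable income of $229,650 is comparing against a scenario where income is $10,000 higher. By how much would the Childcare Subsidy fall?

$3,200

At $229,650 — base = 2 × $6,050 = $12,100. 32% of the $1,750 excess over $227,900 is $560; credit = $12,100 − $560 = $11,540.
At $239,650 — base = 2 × $6,050 = $12,100. 32% of the $11,750 excess over $227,900 is $3,760; credit = $12,100 − $3,760 = $8,340.
Lost: $11,540 − $8,340 = $3,200.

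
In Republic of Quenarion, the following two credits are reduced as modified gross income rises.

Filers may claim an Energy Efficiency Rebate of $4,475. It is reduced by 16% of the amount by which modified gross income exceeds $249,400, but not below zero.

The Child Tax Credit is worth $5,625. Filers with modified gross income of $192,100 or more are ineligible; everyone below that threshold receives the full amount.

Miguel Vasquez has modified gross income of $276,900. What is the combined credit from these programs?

$75

Energy Efficiency Rebate: 16% of the $27,500 excess over $249,400 is $4,400; credit = $4,475 − $4,400 = $75.
Child Tax Credit: $276,900 meets or exceeds the $192,100 cutoff, so the credit is $0.
Total: $75 + $0 = $75.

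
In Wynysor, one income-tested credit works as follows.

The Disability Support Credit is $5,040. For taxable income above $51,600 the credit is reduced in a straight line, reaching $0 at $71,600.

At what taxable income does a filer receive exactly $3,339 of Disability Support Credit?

$3,339 is 3,339/5,040 of the full $5,040, so 1,701/5,040 of the $20,000 range has been used: income = $51,600 + $20,000 × 1,701/5,040 = $58,350.

$58,350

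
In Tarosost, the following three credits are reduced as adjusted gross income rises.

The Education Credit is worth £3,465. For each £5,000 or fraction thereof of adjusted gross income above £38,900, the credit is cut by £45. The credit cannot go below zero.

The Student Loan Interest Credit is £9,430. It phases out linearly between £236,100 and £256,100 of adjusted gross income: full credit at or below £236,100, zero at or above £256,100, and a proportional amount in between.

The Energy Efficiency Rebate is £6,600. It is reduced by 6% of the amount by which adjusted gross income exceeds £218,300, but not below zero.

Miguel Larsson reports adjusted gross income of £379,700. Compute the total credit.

Education Credit: income exceeds £38,900 by £340,800, which is 69 full-or-partial £5,000 increments; reduction = 69 × £45 = £3,105, leaving £360.
Student Loan Interest Credit: £379,700 is at or above £256,100, so the credit is £0.
Energy Efficiency Rebate: 6% of the £161,400 excess over £218,300 is £9,684 ≥ base, so the credit is £0.
Total: £360 + £0 + £0 = £360.

£360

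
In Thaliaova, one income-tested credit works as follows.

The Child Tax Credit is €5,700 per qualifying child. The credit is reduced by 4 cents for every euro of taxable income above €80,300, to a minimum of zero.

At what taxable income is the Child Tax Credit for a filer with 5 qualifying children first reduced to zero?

Full credit = 5 × €5,700 = €28,500.
The credit falls by 4% of each euro above €80,300, so it reaches zero when the excess is €28,500 / 4% = €712,500: income = €80,300 + €712,500 = €792,800.

€792,800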